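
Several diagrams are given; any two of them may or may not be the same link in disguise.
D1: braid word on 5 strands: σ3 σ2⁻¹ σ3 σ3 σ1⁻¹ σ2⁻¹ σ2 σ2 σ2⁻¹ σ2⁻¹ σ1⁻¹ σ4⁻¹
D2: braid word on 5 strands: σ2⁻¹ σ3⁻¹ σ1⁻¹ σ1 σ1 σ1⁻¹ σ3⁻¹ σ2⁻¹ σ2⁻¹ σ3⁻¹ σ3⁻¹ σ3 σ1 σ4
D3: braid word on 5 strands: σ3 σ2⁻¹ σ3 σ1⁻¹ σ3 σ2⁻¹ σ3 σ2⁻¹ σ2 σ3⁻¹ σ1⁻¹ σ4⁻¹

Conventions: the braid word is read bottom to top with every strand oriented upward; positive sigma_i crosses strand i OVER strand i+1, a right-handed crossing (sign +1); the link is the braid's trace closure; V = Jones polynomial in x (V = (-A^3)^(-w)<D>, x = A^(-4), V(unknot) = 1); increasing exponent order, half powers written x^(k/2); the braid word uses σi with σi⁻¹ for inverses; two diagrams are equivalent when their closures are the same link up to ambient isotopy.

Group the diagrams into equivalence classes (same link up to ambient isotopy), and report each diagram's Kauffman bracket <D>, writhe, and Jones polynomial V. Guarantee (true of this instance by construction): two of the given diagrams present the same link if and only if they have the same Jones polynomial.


equivalence classes: {D1, D3} | {D2}
D1 (bracket -A^-18 + 2A^-14 - 2A^-10 + 3A^-6 - 2A^-2 + 2A^2 - A^6; 12 crossings at w = -2): V = -x^-3 + 2x^-2 - 2x^-1 + 3 - 2x + 2x^2 - x^3
D2 (bracket A^-4 + A^4 - A^8 + A^12 - A^16; 14 crossings at w = -4): V = -x^-7 + x^-6 - x^-5 + x^-4 + x^-2
V(D3) = -x^-3 + 2x^-2 - 2x^-1 + 3 - 2x + 2x^2 - x^3  (w -2, c 12, <D> = -A^-18 + 2A^-14 - 2A^-10 + 3A^-6 - 2A^-2 + 2A^2 - A^6)
observation: 2 classes among 3 diagrams; unequal V(x) rules out equality


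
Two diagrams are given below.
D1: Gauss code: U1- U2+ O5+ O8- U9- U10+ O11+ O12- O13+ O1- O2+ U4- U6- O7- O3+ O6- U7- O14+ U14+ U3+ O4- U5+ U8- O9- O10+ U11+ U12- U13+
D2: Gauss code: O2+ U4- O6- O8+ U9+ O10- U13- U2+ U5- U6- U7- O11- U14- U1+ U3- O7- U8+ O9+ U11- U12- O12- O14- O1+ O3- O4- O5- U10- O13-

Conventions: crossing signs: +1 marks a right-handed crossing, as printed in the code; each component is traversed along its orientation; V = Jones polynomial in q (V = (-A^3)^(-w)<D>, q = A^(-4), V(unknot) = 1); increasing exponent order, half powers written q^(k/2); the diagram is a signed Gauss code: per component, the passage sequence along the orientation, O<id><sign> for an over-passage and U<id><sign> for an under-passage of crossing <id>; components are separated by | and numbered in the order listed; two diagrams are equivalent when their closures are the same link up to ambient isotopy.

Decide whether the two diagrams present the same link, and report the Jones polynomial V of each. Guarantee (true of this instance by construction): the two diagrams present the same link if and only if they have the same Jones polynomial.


same link: no
V(D1) = 1  [14 crossings, <D> = 1, w = 0]
V(D2) = q^-7 - 2q^-6 + 2q^-5 - 3q^-4 + 3q^-3 - 2q^-2 + 2q^-1  (w -6, c 14, <D> = 2A^-14 - 2A^-10 + 3A^-6 - 3A^-2 + 2A^2 - 2A^6 + A^10)
note: 2 values of V(q) split the 2 diagrams


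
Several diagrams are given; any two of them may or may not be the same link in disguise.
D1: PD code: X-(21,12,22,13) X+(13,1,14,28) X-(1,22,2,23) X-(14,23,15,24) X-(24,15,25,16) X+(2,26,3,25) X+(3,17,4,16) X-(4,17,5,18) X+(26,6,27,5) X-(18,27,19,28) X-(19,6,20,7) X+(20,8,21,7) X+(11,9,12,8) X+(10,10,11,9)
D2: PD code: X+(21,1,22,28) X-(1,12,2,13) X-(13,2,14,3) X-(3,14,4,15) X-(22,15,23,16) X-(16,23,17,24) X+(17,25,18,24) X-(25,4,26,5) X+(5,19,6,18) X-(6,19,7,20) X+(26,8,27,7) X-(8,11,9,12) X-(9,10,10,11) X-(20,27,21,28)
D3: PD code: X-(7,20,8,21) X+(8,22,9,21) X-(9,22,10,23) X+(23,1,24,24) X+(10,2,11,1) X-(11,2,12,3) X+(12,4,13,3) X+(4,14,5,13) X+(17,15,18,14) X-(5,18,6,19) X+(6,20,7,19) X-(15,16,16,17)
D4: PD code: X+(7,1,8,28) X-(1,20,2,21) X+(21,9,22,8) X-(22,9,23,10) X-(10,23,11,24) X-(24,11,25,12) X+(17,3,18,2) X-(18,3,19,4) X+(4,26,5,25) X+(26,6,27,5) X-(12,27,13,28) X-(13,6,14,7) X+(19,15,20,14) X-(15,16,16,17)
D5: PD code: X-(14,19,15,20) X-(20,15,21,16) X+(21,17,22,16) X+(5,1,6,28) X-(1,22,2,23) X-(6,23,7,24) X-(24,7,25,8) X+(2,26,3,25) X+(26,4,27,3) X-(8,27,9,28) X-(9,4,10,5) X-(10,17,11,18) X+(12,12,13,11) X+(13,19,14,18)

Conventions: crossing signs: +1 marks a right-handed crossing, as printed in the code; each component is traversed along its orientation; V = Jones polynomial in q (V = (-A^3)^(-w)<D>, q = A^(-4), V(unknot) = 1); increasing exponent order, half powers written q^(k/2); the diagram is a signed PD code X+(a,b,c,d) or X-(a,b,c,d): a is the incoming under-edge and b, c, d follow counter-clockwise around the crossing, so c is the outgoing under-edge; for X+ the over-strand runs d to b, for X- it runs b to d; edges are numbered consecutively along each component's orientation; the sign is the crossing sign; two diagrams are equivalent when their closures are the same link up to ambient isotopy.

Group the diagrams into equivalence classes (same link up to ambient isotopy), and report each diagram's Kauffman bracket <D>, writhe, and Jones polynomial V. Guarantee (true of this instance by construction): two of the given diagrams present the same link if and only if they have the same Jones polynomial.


grouping into links: {D1, D4, D5} | {D2} | {D3}
V(D1) = -q^-5 + q^-4 - q^-3 + 2q^-2 - q^-1 + 2 - q  (w 0, c 14, <D> = -A^-4 + 2 - A^4 + 2A^8 - A^12 + A^16 - A^20)
D2 (bracket A^-14 + A^-6 - A^-2; 14 crossings at w = -6): V = -q^-4 + q^-3 + q^-1
V(D3) = 1  [12 crossings, <D> = A^6, w = +2]
D4 (bracket -A^-10 + 2A^-6 - A^-2 + 2A^2 - A^6 + A^10 - A^14; 14 crossings at w = -2): V = -q^-5 + q^-4 - q^-3 + 2q^-2 - q^-1 + 2 - q
V(D5) = -q^-5 + q^-4 - q^-3 + 2q^-2 - q^-1 + 2 - q  (w -2, c 14, <D> = -A^-10 + 2A^-6 - A^-2 + 2A^2 - A^6 + A^10 - A^14)
why: 3 classes among 5 diagrams; unequal V(q) rules out equality


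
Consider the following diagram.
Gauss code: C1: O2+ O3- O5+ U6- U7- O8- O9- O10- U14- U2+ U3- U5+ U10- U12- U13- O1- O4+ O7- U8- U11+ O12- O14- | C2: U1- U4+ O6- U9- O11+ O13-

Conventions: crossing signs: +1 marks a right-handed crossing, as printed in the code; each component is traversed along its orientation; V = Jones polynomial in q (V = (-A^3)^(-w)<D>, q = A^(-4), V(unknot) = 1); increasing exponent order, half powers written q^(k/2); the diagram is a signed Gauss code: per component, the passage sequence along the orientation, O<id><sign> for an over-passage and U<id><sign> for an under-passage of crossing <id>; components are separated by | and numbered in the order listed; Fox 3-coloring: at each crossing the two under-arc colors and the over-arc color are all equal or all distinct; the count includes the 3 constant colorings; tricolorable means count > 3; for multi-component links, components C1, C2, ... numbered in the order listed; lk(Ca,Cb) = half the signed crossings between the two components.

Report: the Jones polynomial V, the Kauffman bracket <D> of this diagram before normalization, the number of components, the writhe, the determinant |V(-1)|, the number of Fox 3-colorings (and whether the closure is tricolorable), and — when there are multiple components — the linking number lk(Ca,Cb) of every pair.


V(q) = q^(-13/2) - q^(-11/2) + q^(-9/2) - 2q^(-7/2) - q^(-3/2)
bracket: -A^-12 - 2A^-4 + 1 - A^4 + A^8, w = -6
2 components, writhe -6, over 14 crossings
lk(C1,C2) = -1
det 6, colorings 9 of 3^14 — tricolorable
observation: span 5 respects span(V) <= c + mu - 1 = 15 for this 2-component diagram


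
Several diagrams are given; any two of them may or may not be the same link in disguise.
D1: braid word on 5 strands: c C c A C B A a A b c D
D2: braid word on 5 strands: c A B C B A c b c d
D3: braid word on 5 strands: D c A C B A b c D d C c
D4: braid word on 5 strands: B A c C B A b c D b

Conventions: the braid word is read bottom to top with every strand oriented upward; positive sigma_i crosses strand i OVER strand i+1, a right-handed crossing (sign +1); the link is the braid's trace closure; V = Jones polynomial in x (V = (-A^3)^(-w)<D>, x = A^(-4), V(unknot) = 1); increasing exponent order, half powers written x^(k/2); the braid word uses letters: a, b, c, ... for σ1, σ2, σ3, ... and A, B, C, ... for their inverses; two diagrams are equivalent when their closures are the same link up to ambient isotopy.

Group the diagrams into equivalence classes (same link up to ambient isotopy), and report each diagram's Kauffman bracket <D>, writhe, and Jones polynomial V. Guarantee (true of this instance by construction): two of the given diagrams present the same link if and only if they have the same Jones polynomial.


grouping into links: {D1, D2, D3, D4}
V(D1) = 1  (w -2, c 12, <D> = A^-6)
V(D2) = 1  (w 0, c 10, <D> = 1)
D3 (bracket A^-6; 12 crossings at w = -2): V = 1
V(D4) = 1  (w -2, c 10, <D> = A^-6)
why: all 4 diagrams share one V(x), hence one class


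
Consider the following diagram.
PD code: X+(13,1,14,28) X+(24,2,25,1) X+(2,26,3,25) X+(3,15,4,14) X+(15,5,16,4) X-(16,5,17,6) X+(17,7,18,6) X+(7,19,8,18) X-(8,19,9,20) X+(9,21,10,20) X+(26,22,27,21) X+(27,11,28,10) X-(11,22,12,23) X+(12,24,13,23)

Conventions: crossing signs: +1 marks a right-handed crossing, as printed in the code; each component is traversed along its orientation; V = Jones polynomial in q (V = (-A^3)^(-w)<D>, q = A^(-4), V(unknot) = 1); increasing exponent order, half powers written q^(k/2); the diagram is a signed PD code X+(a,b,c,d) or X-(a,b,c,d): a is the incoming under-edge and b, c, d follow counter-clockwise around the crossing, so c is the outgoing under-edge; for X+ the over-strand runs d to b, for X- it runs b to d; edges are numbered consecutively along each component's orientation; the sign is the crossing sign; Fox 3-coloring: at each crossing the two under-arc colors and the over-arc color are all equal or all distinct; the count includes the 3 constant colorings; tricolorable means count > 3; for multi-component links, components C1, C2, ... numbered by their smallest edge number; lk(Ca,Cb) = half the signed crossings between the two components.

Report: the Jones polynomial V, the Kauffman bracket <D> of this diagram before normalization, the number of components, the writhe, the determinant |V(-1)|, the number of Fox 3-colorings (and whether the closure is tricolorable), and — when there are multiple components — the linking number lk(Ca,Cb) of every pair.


V(q) = q^3 + q^5 - q^8
bracket: -A^-8 + A^4 + A^12, w = +8
1 component, writhe +8, over 14 crossings
det 3, colorings 9 of 3^14 — tricolorable
observation: the span of V is 5, forcing >= 5 crossings in any diagram


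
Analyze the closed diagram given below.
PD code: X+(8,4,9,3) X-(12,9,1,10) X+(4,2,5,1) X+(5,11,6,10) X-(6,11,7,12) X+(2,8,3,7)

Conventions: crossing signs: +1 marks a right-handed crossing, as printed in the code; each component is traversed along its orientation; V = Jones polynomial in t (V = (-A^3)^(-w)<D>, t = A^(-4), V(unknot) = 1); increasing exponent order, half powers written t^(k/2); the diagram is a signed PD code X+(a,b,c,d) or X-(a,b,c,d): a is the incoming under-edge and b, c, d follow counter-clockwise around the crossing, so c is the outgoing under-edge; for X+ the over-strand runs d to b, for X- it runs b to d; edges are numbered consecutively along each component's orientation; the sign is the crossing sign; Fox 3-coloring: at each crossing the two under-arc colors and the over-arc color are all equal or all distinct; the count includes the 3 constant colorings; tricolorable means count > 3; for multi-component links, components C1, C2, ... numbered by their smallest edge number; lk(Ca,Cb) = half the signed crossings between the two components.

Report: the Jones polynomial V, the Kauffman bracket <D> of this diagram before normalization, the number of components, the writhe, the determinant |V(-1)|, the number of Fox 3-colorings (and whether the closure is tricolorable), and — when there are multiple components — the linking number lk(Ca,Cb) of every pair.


Jones polynomial: V(t) = t + t^3 - t^4
<D> = -A^-10 + A^-6 + A^2; writhe +2
components 1, writhe +2 (6 crossings)
3-colorings: 9 of 3^6, det 3 — tricolorable
note: |V(-1)| = 3: so tricolorable, since 3 divides 3


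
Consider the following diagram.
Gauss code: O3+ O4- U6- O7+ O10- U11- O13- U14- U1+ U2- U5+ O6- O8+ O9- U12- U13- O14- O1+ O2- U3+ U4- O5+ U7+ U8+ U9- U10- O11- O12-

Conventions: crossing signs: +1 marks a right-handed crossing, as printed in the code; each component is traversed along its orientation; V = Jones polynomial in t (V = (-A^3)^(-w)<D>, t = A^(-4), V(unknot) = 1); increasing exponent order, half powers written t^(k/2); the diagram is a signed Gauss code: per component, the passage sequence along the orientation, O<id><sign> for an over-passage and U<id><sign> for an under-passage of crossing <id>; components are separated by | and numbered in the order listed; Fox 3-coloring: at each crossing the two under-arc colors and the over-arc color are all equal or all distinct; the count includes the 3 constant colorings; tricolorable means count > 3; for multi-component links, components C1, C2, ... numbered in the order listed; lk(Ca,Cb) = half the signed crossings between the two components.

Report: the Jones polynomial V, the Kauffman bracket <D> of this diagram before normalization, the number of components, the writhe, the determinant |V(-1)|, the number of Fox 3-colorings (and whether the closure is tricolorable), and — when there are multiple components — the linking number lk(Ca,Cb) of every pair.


V = -t^-4 + t^-3 + t^-1
<D> = A^-8 + 1 - A^4 (w = -4)
1 component over 14 crossings, w = -4
9 Fox colorings among 3^14, |V(-1)| = 3: tricolorable
why: det 3 = |V(-1)|; divisible by 3, so tricolorable


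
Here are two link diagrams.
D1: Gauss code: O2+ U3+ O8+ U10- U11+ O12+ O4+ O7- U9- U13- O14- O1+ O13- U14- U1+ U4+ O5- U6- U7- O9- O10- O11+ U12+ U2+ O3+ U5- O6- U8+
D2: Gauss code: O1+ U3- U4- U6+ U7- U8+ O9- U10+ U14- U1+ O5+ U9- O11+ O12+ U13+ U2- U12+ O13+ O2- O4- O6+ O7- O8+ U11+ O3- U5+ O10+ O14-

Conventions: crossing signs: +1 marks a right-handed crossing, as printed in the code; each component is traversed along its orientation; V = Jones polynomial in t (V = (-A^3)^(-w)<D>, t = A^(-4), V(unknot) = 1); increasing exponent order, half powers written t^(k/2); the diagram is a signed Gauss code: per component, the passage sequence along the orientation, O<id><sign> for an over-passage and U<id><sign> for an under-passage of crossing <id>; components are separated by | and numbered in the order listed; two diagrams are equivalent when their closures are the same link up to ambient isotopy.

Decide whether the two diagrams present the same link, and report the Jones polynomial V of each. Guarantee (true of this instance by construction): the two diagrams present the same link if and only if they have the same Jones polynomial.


same link: no
V(D1) = -t^-3 + 2t^-2 - 2t^-1 + 3 - 2t + 2t^2 - t^3  [14 crossings, <D> = -A^-12 + 2A^-8 - 2A^-4 + 3 - 2A^4 + 2A^8 - A^12, w = 0]
V(D2) = t^-2 - t^-1 + 1 - t + t^2  (w +2, c 14, <D> = A^-2 - A^2 + A^6 - A^10 + A^14)
note: 2 classes among 2 diagrams; unequal V(t) rules out equality


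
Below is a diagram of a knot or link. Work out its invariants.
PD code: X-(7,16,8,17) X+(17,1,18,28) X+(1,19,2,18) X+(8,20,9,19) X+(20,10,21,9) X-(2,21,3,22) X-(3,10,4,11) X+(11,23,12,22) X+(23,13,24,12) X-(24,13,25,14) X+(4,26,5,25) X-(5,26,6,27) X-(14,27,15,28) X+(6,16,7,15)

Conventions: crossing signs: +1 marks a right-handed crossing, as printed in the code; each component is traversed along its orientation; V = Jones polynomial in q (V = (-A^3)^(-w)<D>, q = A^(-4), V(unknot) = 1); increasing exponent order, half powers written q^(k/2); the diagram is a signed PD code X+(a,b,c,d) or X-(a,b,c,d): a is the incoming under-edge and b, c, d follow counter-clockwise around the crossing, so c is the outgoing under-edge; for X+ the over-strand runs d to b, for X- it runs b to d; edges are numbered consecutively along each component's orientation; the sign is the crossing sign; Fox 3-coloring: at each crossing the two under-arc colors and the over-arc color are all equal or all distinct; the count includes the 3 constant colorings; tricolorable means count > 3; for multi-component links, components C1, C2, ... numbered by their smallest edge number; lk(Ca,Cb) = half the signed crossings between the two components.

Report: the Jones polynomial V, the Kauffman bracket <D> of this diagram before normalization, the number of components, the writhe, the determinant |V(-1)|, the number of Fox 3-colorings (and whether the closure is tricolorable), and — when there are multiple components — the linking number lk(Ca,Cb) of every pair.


V = q + q^3 - q^4
<D> = -A^-10 + A^-6 + A^2 (w = +2)
1 component over 14 crossings, w = +2
9 Fox colorings among 3^14, |V(-1)| = 3: tricolorable
why: |V(-1)| = 3: so tricolorable, since 3 divides 3


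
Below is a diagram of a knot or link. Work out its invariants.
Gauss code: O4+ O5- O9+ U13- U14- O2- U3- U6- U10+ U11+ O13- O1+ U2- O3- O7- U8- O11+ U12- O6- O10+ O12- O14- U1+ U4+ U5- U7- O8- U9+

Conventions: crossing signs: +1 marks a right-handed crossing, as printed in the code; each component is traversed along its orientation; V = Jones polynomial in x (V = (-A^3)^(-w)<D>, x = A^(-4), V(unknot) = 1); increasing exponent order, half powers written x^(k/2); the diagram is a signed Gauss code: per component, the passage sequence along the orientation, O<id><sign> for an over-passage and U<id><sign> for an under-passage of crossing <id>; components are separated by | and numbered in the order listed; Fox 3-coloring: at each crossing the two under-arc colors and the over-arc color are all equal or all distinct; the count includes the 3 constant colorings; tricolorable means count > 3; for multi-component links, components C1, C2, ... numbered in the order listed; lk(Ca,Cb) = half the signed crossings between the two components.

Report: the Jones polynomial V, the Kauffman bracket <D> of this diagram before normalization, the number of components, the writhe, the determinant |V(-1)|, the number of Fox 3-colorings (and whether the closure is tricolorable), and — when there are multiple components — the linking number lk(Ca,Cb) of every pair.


V(x) = x^-7 - 2x^-6 + 2x^-5 - 3x^-4 + 3x^-3 - 2x^-2 + 2x^-1
bracket: 2A^-8 - 2A^-4 + 3 - 3A^4 + 2A^8 - 2A^12 + A^16, w = -4
1 component, writhe -4, over 14 crossings
det 15, colorings 9 of 3^14 — tricolorable
observation: det 15 = |V(-1)|; divisible by 3, so tricolorable


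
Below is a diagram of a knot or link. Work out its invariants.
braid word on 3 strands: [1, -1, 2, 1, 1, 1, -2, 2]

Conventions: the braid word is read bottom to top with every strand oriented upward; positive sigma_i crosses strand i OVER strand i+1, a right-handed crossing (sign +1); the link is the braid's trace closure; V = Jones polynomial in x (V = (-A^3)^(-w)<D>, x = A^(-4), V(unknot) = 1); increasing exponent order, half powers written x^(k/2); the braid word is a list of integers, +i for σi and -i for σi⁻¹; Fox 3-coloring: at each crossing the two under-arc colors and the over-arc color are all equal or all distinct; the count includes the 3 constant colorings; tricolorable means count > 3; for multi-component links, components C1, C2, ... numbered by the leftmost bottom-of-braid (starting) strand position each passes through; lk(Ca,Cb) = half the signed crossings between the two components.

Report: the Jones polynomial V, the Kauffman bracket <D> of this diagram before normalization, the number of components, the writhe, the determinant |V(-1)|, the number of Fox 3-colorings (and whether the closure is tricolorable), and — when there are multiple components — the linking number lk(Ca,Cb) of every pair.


Jones polynomial: V(x) = x + x^3 - x^4
<D> = -A^-4 + 1 + A^8; writhe +4
components 1, writhe +4 (8 crossings)
3-colorings: 9 of 3^8, det 3 — tricolorable
note: w = +4 (over 8 crossings) is diagram-only; (-A^3)^(-4) removes it from V


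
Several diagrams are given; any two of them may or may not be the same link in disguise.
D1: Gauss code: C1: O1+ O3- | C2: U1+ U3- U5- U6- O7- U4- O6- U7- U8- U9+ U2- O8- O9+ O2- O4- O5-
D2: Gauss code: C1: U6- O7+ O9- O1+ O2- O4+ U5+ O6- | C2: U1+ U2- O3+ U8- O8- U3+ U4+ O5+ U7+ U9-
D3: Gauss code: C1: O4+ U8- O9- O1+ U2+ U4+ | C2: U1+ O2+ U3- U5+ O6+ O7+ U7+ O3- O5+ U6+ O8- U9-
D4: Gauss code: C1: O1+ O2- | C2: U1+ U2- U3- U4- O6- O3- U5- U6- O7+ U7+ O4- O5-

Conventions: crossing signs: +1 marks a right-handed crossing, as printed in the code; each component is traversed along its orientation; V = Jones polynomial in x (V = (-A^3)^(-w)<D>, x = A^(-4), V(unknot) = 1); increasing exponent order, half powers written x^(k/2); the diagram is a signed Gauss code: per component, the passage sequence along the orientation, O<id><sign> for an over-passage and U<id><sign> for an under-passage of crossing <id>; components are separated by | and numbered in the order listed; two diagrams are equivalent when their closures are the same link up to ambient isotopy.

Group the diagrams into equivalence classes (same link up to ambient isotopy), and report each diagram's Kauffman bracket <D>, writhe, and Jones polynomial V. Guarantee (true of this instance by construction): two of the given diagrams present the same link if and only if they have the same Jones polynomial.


equivalence classes: {D1, D4} | {D2} | {D3}
D1 (bracket A^-13 + A^-9 + A^-5 - A^3; 9 crossings at w = -5): V = x^(-9/2) - x^(-5/2) - x^(-3/2) - x^(-1/2)
D2 (bracket A^-7 + A; 9 crossings at w = +1): V = -x^(1/2) - x^(5/2)
V(D3) = -x^(-1/2) - x^(1/2)  (w +3, c 9, <D> = A^7 + A^11)
D4 (bracket A^-7 + A^-3 + A - A^9; 7 crossings at w = -3): V = x^(-9/2) - x^(-5/2) - x^(-3/2) - x^(-1/2)
observation: 3 values of V(x) split the 4 diagrams


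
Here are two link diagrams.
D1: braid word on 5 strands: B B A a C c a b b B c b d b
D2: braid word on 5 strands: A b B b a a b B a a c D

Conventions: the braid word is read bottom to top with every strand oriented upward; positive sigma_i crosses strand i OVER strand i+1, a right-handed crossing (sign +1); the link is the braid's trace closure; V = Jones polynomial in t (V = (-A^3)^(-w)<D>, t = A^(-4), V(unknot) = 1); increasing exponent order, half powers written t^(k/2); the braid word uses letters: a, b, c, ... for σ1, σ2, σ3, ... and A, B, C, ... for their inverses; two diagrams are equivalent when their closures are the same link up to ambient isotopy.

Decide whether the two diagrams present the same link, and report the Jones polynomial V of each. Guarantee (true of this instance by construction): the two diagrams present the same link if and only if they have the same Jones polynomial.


equivalent: no
D1 (bracket A^12; 14 crossings at w = +4): V = 1
V(D2) = t + t^3 - t^4  [12 crossings, <D> = -A^-4 + 1 + A^8, w = +4]
observation: 2 classes among 2 diagrams; unequal V(t) rules out equality


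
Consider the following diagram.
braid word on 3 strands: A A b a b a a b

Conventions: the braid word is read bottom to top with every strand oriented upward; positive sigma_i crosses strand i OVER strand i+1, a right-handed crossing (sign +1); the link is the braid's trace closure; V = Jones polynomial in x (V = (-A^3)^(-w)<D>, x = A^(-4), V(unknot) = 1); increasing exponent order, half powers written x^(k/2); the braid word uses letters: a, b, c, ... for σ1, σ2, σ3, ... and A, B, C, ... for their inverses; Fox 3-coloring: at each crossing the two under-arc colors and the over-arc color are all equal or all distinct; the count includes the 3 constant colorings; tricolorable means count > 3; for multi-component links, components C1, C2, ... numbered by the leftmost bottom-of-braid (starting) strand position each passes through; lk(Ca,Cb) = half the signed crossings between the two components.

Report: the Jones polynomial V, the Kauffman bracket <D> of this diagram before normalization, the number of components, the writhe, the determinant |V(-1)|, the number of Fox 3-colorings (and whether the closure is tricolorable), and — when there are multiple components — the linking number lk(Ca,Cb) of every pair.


V(x) = x - x^2 + 2x^3 - x^4 + x^5 - x^6
bracket: -A^-12 + A^-8 - A^-4 + 2 - A^4 + A^8, w = +4
1 component, writhe +4, over 8 crossings
det 7, colorings 3 of 3^8 — not tricolorable
observation: V spans 5 powers of x: at least 5 crossings in any diagram


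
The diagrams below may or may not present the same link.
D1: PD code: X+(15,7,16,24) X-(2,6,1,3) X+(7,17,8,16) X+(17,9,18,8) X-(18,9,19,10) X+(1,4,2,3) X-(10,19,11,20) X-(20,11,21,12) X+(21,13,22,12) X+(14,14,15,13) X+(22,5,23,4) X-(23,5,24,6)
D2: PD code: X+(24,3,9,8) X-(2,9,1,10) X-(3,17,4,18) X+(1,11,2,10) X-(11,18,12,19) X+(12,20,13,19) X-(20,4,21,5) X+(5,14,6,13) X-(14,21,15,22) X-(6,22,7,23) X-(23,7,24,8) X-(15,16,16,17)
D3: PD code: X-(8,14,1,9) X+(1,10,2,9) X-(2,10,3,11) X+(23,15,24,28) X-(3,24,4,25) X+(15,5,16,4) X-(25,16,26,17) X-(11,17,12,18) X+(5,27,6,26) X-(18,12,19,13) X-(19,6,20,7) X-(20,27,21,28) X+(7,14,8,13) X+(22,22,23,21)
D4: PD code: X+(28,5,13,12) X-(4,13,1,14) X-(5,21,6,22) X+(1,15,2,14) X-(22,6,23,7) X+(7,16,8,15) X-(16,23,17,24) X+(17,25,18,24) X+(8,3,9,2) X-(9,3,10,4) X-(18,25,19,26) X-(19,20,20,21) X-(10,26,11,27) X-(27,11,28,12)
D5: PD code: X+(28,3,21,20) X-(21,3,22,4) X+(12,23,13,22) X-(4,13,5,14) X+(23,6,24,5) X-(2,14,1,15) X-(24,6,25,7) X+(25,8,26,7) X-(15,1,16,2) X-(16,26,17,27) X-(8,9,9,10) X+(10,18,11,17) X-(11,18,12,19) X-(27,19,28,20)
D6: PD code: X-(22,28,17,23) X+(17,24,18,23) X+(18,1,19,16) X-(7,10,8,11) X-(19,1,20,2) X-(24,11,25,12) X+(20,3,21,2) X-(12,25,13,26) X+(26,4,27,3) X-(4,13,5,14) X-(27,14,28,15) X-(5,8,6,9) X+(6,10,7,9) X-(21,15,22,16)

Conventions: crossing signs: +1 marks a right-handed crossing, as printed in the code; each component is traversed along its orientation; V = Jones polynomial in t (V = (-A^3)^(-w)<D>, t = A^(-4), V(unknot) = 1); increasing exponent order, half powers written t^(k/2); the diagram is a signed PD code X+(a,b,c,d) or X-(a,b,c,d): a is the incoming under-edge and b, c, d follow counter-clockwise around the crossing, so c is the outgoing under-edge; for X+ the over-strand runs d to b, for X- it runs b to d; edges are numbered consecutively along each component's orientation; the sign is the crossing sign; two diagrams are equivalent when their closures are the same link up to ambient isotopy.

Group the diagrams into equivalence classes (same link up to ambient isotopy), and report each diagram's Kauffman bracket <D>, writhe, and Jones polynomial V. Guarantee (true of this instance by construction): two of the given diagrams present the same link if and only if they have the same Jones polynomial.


classes: {D1} | {D2, D4, D6} | {D3, D5}
V(D1) = t^-1 + 2 + t  [12 crossings, <D> = A^2 + 2A^6 + A^10, w = +2]
V(D2) = t^-3 + t^-2 + t^-1 + 1  [12 crossings, <D> = A^-12 + A^-8 + A^-4 + 1, w = -4]
V(D3) = -t^-6 + 2t^-5 - 2t^-4 + 4t^-3 - 2t^-2 + 3t^-1 - 1 + t  [14 crossings, <D> = A^-10 - A^-6 + 3A^-2 - 2A^2 + 4A^6 - 2A^10 + 2A^14 - A^18, w = -2]
V(D4) = t^-3 + t^-2 + t^-1 + 1  [14 crossings, <D> = A^-12 + A^-8 + A^-4 + 1, w = -4]
D5 (bracket A^-16 - A^-12 + 3A^-8 - 2A^-4 + 4 - 2A^4 + 2A^8 - A^12; 14 crossings at w = -4): V = -t^-6 + 2t^-5 - 2t^-4 + 4t^-3 - 2t^-2 + 3t^-1 - 1 + t
V(D6) = t^-3 + t^-2 + t^-1 + 1  [14 crossings, <D> = A^-12 + A^-8 + A^-4 + 1, w = -4]
note: comparing 6 Jones polynomials yields 3 groups


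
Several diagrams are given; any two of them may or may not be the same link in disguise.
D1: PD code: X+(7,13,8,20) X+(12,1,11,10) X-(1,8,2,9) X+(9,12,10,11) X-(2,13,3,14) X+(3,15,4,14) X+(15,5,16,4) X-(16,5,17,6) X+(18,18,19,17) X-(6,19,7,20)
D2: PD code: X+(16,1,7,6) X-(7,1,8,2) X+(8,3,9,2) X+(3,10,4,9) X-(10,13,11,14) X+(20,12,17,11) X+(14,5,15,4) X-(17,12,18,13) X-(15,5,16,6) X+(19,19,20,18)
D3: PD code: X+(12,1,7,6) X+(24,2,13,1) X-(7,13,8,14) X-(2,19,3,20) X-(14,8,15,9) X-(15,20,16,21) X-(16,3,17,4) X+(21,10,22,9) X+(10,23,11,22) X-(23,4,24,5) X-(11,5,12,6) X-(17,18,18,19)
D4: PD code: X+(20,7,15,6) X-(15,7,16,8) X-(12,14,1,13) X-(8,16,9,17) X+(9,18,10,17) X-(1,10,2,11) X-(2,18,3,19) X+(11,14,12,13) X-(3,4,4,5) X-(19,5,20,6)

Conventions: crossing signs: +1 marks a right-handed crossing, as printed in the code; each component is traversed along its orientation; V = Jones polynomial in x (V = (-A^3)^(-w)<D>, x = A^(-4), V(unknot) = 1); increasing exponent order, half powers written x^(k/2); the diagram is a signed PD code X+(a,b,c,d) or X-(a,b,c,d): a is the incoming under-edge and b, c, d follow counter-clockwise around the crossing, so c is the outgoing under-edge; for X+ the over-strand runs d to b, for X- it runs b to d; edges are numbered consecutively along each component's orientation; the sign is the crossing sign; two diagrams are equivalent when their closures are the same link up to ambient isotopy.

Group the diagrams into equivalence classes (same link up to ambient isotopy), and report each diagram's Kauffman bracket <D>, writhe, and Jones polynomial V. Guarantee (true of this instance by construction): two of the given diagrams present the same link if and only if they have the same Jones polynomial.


classes: {D1, D2} | {D3, D4}
V(D1) = 1 + x + x^2 + x^3  [10 crossings, <D> = A^-6 + A^-2 + A^2 + A^6, w = +2]
V(D2) = 1 + x + x^2 + x^3  [10 crossings, <D> = A^-6 + A^-2 + A^2 + A^6, w = +2]
V(D3) = x^-3 + x^-2 + x^-1 + 1  [12 crossings, <D> = A^-12 + A^-8 + A^-4 + 1, w = -4]
V(D4) = x^-3 + x^-2 + x^-1 + 1  (w -4, c 10, <D> = A^-12 + A^-8 + A^-4 + 1)
note: V(x) takes 2 values over 4 diagrams, fixing the grouping


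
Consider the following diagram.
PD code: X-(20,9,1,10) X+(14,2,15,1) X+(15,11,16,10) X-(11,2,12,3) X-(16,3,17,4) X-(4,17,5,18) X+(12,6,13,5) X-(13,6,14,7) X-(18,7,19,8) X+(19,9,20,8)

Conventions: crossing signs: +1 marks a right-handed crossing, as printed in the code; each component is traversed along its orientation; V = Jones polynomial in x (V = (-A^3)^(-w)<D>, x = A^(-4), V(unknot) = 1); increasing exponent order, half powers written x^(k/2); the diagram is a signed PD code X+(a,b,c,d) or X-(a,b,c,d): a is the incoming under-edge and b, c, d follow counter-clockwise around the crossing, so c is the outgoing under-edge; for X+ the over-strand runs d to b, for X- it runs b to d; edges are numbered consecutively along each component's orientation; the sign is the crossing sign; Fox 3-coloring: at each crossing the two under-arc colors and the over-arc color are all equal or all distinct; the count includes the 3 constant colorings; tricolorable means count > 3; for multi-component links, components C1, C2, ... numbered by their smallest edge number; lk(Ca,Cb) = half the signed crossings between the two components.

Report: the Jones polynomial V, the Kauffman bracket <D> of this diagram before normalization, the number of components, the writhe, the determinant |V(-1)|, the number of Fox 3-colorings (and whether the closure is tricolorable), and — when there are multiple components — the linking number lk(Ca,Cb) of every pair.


V = -x^-4 + x^-3 + x^-1
<D> = A^-2 + A^6 - A^10 (w = -2)
1 component over 10 crossings, w = -2
9 Fox colorings among 3^10, |V(-1)| = 3: tricolorable
why: V spans 3 powers of x: at least 3 crossings in any diagram


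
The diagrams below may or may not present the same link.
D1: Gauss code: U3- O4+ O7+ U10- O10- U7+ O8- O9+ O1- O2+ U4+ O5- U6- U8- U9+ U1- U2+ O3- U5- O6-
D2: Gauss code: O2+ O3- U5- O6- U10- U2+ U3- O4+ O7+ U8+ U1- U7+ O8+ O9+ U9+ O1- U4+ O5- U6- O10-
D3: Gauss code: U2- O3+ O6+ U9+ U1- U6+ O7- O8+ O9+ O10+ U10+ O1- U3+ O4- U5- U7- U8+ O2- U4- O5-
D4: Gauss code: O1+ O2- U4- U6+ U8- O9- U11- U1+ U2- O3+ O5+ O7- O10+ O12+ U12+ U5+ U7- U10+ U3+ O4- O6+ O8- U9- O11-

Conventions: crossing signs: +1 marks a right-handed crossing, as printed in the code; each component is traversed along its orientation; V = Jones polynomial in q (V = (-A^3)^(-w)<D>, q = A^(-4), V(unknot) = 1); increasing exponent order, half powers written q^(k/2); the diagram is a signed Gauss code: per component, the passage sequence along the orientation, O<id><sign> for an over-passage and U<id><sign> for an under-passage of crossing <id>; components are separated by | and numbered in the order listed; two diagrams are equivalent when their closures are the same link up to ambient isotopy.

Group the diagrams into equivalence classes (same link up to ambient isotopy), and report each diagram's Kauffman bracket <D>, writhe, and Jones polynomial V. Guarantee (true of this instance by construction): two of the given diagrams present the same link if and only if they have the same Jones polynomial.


classes: {D1, D2, D3, D4}
V(D1) = -q^-4 + q^-3 + q^-1  [10 crossings, <D> = A^-2 + A^6 - A^10, w = -2]
D2 (bracket A^4 + A^12 - A^16; 10 crossings at w = 0): V = -q^-4 + q^-3 + q^-1
V(D3) = -q^-4 + q^-3 + q^-1  [10 crossings, <D> = A^4 + A^12 - A^16, w = 0]
V(D4) = -q^-4 + q^-3 + q^-1  (w 0, c 12, <D> = A^4 + A^12 - A^16)
note: all 4 diagrams share one V(q), hence one class


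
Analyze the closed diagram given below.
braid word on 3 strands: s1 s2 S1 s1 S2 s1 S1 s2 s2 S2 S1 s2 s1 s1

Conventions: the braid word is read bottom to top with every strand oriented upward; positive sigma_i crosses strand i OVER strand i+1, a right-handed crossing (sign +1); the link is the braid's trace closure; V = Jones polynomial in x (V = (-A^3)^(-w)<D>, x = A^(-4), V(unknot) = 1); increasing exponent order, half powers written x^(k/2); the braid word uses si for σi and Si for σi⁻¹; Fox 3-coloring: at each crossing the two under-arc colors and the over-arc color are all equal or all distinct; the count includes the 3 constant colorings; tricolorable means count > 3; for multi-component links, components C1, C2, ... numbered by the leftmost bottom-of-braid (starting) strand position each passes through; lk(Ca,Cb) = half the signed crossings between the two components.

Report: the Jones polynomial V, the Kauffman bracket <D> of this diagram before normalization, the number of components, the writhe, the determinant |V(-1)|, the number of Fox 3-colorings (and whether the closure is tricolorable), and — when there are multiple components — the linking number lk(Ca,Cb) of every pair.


V = x - x^2 + 2x^3 - x^4 + x^5 - x^6
<D> = -A^-12 + A^-8 - A^-4 + 2 - A^4 + A^8 (w = +4)
1 component over 14 crossings, w = +4
3 Fox colorings among 3^14, |V(-1)| = 7: not tricolorable
why: w = +4 (over 14 crossings) is diagram-only; (-A^3)^(-4) removes it from V


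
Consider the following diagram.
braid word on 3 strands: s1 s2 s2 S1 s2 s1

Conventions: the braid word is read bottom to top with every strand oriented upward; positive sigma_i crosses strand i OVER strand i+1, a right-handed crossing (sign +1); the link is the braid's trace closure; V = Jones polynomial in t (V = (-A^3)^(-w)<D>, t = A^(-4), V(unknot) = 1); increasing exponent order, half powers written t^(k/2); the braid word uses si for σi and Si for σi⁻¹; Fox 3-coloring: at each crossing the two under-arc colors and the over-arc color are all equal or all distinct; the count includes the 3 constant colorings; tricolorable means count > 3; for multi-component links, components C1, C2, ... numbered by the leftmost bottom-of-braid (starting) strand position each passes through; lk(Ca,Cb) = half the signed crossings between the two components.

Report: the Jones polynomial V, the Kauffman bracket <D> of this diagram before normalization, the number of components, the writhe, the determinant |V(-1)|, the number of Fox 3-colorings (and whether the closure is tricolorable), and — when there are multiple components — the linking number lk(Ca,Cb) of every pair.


V(t) = t - t^2 + 2t^3 - t^4 + t^5 - t^6
bracket: -A^-12 + A^-8 - A^-4 + 2 - A^4 + A^8, w = +4
1 component, writhe +4, over 6 crossings
det 7, colorings 3 of 3^6 — not tricolorable
observation: V spans 5 powers of t: at least 5 crossings in any diagram


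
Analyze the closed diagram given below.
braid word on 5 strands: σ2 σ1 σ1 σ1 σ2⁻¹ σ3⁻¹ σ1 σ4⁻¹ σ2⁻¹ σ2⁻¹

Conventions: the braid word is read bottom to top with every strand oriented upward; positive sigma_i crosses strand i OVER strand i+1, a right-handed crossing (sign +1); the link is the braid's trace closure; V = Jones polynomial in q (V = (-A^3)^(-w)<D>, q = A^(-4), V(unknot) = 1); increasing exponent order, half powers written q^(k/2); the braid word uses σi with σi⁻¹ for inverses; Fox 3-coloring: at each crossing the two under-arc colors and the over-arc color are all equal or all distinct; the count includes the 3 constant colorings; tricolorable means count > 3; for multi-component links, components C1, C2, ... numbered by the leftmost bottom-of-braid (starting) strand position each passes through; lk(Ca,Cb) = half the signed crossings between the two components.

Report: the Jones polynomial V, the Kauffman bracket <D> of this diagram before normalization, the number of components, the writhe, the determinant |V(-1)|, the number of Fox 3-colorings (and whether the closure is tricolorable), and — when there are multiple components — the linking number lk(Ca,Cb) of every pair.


V(q) = q^-1 - 1 + 2q - 2q^2 + 2q^3 - 2q^4 + q^5
bracket: A^-20 - 2A^-16 + 2A^-12 - 2A^-8 + 2A^-4 - 1 + A^4, w = 0
1 component, writhe 0, over 10 crossings
det 11, colorings 3 of 3^10 — not tricolorable
observation: w = 0 shifts under R1 moves; the (-A^3)^(0) factor cancels that in V


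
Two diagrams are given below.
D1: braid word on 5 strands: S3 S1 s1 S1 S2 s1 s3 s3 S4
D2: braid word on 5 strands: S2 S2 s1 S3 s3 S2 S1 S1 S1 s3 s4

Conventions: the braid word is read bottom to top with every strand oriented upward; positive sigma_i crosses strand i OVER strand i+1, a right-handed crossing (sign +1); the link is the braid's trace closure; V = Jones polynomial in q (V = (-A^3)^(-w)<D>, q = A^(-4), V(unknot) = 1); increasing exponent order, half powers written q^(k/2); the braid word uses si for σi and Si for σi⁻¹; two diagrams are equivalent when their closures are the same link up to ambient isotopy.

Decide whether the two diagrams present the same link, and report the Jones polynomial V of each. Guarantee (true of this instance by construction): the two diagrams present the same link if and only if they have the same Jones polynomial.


equivalent: no
V(D1) = -q^(-1/2) - q^(1/2)  (w -1, c 9, <D> = A^-5 + A^-1)
V(D2) = -q^(-15/2) + 2q^(-13/2) - 2q^(-11/2) + 2q^(-9/2) - 3q^(-7/2) + q^(-5/2) - q^(-3/2)  (w -3, c 11, <D> = A^-3 - A + 3A^5 - 2A^9 + 2A^13 - 2A^17 + A^21)
why: 2 classes among 2 diagrams; unequal V(q) rules out equality


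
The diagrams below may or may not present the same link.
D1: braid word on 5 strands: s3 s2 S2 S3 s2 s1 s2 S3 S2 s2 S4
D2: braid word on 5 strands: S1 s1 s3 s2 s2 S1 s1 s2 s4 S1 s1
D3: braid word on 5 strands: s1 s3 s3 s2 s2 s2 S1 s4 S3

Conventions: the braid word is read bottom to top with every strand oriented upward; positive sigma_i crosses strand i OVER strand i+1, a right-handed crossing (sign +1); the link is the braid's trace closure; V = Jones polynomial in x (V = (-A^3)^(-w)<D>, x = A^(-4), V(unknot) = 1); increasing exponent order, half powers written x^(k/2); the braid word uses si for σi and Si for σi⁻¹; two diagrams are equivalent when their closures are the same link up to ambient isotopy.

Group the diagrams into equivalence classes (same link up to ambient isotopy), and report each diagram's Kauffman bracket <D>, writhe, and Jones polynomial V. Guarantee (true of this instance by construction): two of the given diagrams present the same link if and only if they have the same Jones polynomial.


grouping into links: {D1} | {D2, D3}
V(D1) = -x^(1/2) - x^(5/2)  (w +1, c 11, <D> = A^-7 + A)
V(D2) = -x^(1/2) - x^(3/2) - x^(5/2) + x^(9/2)  (w +5, c 11, <D> = -A^-3 + A^5 + A^9 + A^13)
V(D3) = -x^(1/2) - x^(3/2) - x^(5/2) + x^(9/2)  [9 crossings, <D> = -A^-3 + A^5 + A^9 + A^13, w = +5]
why: V(x) takes 2 values over 3 diagrams, fixing the grouping


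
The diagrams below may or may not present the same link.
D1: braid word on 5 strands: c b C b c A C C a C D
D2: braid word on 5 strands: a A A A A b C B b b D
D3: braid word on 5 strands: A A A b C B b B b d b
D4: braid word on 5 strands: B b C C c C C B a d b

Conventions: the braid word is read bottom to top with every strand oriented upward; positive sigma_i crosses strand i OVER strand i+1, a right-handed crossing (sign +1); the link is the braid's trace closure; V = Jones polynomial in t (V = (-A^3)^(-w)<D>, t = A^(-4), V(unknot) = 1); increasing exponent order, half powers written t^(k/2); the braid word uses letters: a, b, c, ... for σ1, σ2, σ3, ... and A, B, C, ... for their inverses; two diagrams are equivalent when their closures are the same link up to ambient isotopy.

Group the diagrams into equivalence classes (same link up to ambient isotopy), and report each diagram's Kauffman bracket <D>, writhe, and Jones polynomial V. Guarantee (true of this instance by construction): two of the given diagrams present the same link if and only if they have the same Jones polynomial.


equivalence classes: {D1} | {D2, D3} | {D4}
D1 (bracket A^-13 + A^7; 11 crossings at w = -1): V = -t^(-5/2) - t^(5/2)
V(D2) = t^(-7/2) - t^(-5/2) + t^(-3/2) - 2t^(-1/2) - t^(3/2)  [11 crossings, <D> = A^-15 + 2A^-7 - A^-3 + A - A^5, w = -3]
D3 (bracket A^-9 + 2A^-1 - A^3 + A^7 - A^11; 11 crossings at w = -1): V = t^(-7/2) - t^(-5/2) + t^(-3/2) - 2t^(-1/2) - t^(3/2)
V(D4) = t^(-9/2) - t^(-5/2) - t^(-3/2) - t^(-1/2)  [11 crossings, <D> = A^-1 + A^3 + A^7 - A^15, w = -1]
key observation: V(t) takes 3 values over 4 diagrams, fixing the grouping
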